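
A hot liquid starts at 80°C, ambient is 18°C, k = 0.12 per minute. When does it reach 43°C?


From T(t) = T_a + (T₀ - T_a)e^(-kt), set T(t) = 43:
(43 - 18) / (80 - 18) = e^(-0.12t), so t = -ln(0.403)/0.12 ≈ 7.6 minutes.


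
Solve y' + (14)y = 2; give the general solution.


P(x) = 14, Q(x) = 2; integrating factor μ = e^(14x).
(μ y)' = 2e^(14x) ⇒ μ y = (1/7)e^(14x) + C.
Divide by μ: y = 1/7 + Ce^(-14x).


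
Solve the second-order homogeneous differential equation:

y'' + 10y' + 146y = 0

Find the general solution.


Characteristic equation: r² + 10r + 146 = 0.
Discriminant is negative; roots r = -5 ± 11i (complex conjugate pair).
General solution uses e^(α x)(C₁ cos(β x) + C₂ sin(β x)): y = e^(-5x)(C₁cos(11x) + C₂sin(11x)).


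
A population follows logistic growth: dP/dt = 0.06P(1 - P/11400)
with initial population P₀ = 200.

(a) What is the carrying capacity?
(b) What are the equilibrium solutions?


Logistic ODE dP/dt = 0.06P(1 - P/11400) has equilibria where dP/dt = 0, i.e. P = 0 or P = 11400.
The coefficient (1 - P/K) = 0 when P = K, identifying K = 11400 as the carrying capacity.
(a) K = 11400; (b) equilibria P = 0 and P = 11400.


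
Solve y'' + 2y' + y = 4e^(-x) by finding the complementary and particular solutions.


Characteristic polynomial (r + 1)² = 0; repeated root r = -1.
y_h = (C₁ + C₂x)e^(-x). Forcing matches the repeated root (resonance), so try y_p = Ax² e^(-x).
Substitute and solve for A: 2A = 4, so A = 2.
General solution: y = (C₁ + C₂x + 2x²)e^(-x).


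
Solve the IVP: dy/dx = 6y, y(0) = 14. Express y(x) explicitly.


General solution of y' = 6y is y = Ce^(6x).
Apply y(0) = 14: C = 14.
Particular solution: y = 14e^(6x).


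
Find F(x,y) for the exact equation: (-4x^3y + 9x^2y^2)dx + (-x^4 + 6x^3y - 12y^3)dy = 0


Check exactness: ∂M/∂y = -4x^3 + 18x^2y and ∂N/∂x = -4x^3 + 18x^2y; equal, so the equation is exact.
Integrate M with respect to x (treating y as constant): ∫M dx = -x^4y + 3x^3y^2 + h(y).
Differentiate w.r.t. y and set equal to N: the x-dependent terms already match, leaving h'(y) = -12y^3. Integrate: h(y) = -3y^4.
So F(x,y) = -x^4y + 3x^3y^2 - 3y^4.
General solution: -x^4y + 3x^3y^2 - 3y^4 = C.


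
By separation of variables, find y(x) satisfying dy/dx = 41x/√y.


Separate: √y dy = 41x dx.
Integrate: (2/3)y^(3/2) = (41/2)x² + C.


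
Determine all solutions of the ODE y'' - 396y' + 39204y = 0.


Characteristic equation: r² - 396r + 39204 = 0, i.e. (r - 198)² = 0.
Repeated root r = 198; include an x factor for the second linearly independent solution.
General solution: y = (C₁ + C₂x)e^(198x).


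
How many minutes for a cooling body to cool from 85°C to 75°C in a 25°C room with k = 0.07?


From T(t) = T_a + (T₀ - T_a)e^(-kt), set T(t) = 75:
(75 - 25) / (85 - 25) = e^(-0.07t), so t = -ln(0.833)/0.07 ≈ 2.6 minutes.


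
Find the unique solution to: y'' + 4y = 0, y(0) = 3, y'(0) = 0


Characteristic roots of r² + 4 = 0 are ±2i, so y = C₁cos(2x) + C₂sin(2x).
Apply y(0) = 3: C₁ = 3. Differentiate and apply y'(0) = 0: 2·C₂ = 0, so C₂ = 0.
Particular solution: y = 3cos(2x).


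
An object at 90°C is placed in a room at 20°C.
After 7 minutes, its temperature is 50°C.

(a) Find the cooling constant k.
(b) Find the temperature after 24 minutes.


Newton's law: T(t) = T_a + (T₀ - T_a)e^(-kt).
(a) Use T(7) = 50: (50 - 20)/(90 - 20) = e^(-k·7), so k = -ln(0.429)/7 ≈ 0.1210.
(b) Apply k to t = 24: T(24) = 20 + (70)e^(-2.905) ≈ 23.8°C.


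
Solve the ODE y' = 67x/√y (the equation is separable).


Separate: √y dy = 67x dx.
Integrate: (2/3)y^(3/2) = (67/2)x² + C.


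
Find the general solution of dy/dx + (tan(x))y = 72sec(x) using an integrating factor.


P(x) = tan(x) ⇒ μ = e^(∫tan(x)dx) = sec(x).
(sec(x) y)' = 72sec²(x) ⇒ sec(x) y = 72tan(x) + C.
Multiply by cos(x): y = 72sin(x) + C·cos(x).


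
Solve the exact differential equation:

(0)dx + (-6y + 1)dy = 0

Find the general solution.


Check exactness: ∂M/∂y = 0 and ∂N/∂x = 0; equal, so the equation is exact.
Integrate M with respect to x (treating y as constant): ∫M dx = 0 + h(y).
Differentiate w.r.t. y and set equal to N: the x-dependent terms already match, leaving h'(y) = -6y + 1. Integrate: h(y) = -3y^2 + y.
So F(x,y) = -3y^2 + y.
General solution: -3y^2 + y = C.


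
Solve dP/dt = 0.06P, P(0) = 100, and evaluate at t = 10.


The ODE dP/dt = 0.06P has solution P(t) = P(0)e^(0.06t).
Substitute P(0) = 100 and t = 10: P(10) = 100 e^(0.60) ≈ 182.


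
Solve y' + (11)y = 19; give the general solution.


P(x) = 11, Q(x) = 19; integrating factor μ = e^(11x).
(μ y)' = 19e^(11x) ⇒ μ y = (19/11)e^(11x) + C.
Divide by μ: y = 19/11 + Ce^(-11x).


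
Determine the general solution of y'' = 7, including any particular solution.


Characteristic polynomial (r - 0)² = 0; repeated root r = 0.
y_h = (C₁ + C₂x). Forcing matches the repeated root (resonance), so try y_p = Ax².
Substitute and solve for A: 2A = 7, so A = 7/2.
General solution: y = C₁ + C₂x + (7/2)x².


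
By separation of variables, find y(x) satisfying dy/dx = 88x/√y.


Separate: √y dy = 88x dx.
Integrate: (2/3)y^(3/2) = 44x² + C.


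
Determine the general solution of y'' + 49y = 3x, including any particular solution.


Homogeneous: r² + 49 = 0 ⇒ r = ±7i, y_h = C₁cos(7x) + C₂sin(7x).
Polynomial forcing; try y_p = Ax + B. Then y_p'' + 49 y_p = 49(Ax + B) = 3x, so B = 0 and A = 3/49.
General solution: y = C₁cos(7x) + C₂sin(7x) + (3/49)x.


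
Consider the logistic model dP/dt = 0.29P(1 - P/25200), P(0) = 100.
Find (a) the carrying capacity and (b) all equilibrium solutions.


Logistic ODE dP/dt = 0.29P(1 - P/25200) has equilibria where dP/dt = 0, i.e. P = 0 or P = 25200.
The coefficient (1 - P/K) = 0 when P = K, identifying K = 25200 as the carrying capacity.
(a) K = 25200; (b) equilibria P = 0 and P = 25200.


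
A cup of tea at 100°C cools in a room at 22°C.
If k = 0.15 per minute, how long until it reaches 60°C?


From T(t) = T_a + (T₀ - T_a)e^(-kt), set T(t) = 60:
(60 - 22) / (100 - 22) = e^(-0.15t), so t = -ln(0.487)/0.15 ≈ 4.8 minutes.


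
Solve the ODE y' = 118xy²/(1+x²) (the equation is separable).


Separate: dy/y² = 118x/(1+x²) dx.
Integrate LHS: ∫ dy/y² = -1/y.
Integrate RHS via u = 1+x²: 59ln(1+x²) + C.
Result: -1/y = 59ln(1+x²) + C.


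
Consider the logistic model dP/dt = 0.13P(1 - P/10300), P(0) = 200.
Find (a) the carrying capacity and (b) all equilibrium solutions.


Logistic ODE dP/dt = 0.13P(1 - P/10300) has equilibria where dP/dt = 0, i.e. P = 0 or P = 10300.
The coefficient (1 - P/K) = 0 when P = K, identifying K = 10300 as the carrying capacity.
(a) K = 10300; (b) equilibria P = 0 and P = 10300.


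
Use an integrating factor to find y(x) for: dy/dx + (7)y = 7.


P(x) = 7, Q(x) = 7; integrating factor μ = e^(7x).
(μ y)' = 7e^(7x) ⇒ μ y = e^(7x) + C.
Divide by μ: y = 1 + Ce^(-7x).


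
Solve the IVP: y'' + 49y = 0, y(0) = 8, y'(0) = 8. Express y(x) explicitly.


Characteristic roots of r² + 49 = 0 are ±7i, so y = C₁cos(7x) + C₂sin(7x).
Apply y(0) = 8: C₁ = 8. Differentiate and apply y'(0) = 8: 7·C₂ = 8, so C₂ = 8/7.
Particular solution: y = 8cos(7x) + (8/7)sin(7x).


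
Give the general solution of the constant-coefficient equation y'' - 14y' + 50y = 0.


Characteristic equation: r² - 14r + 50 = 0.
Discriminant is negative; roots r = 7 ± 1i (complex conjugate pair).
General solution uses e^(α x)(C₁ cos(β x) + C₂ sin(β x)): y = e^(7x)(C₁cos(x) + C₂sin(x)).


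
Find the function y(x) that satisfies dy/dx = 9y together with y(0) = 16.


General solution of y' = 9y is y = Ce^(9x).
Apply y(0) = 16: C = 16.
Particular solution: y = 16e^(9x).


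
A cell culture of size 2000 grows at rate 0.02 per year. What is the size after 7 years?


The ODE dP/dt = 0.02P has solution P(t) = P(0)e^(0.02t).
Substitute P(0) = 2000 and t = 7: P(7) = 2000 e^(0.14) ≈ 2301.


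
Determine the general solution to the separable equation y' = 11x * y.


Separate variables: dy/y = 11x dx.
Integrate: ln|y| = (11/2)x^2 + C₀.
Exponentiate: y = Ce^((11/2)x^2).


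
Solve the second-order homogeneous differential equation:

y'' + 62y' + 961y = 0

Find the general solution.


Characteristic equation: r² + 62r + 961 = 0, i.e. (r + 31)² = 0.
Repeated root r = -31; include an x factor for the second linearly independent solution.
General solution: y = (C₁ + C₂x)e^(-31x).


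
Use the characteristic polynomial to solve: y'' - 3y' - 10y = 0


Characteristic equation: r² - 3r - 10 = 0.
Factor: (r + 2)(r - 5) = 0 ⇒ r = -2, 5 (distinct real).
General solution: y = C₁e^(-2x) + C₂e^(5x).


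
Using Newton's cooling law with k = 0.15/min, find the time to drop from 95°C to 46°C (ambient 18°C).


From T(t) = T_a + (T₀ - T_a)e^(-kt), set T(t) = 46:
(46 - 18) / (95 - 18) = e^(-0.15t), so t = -ln(0.364)/0.15 ≈ 6.7 minutes.


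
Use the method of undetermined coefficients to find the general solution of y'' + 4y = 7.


Homogeneous part: r² + 4 = 0 ⇒ r = ±2i, so y_h = C₁cos(2x) + C₂sin(2x).
Try constant y_p = A; plug in: 4A = 7 ⇒ A = 7/4.
General solution: y = C₁cos(2x) + C₂sin(2x) + 7/4.


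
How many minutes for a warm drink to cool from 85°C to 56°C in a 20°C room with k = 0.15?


From T(t) = T_a + (T₀ - T_a)e^(-kt), set T(t) = 56:
(56 - 20) / (85 - 20) = e^(-0.15t), so t = -ln(0.554)/0.15 ≈ 3.9 minutes.


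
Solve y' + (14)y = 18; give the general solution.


P(x) = 14, Q(x) = 18; integrating factor μ = e^(14x).
(μ y)' = 18e^(14x) ⇒ μ y = (9/7)e^(14x) + C.
Divide by μ: y = 9/7 + Ce^(-14x).


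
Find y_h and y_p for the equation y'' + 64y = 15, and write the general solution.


Homogeneous part: r² + 64 = 0 ⇒ r = ±8i, so y_h = C₁cos(8x) + C₂sin(8x).
Try constant y_p = A; plug in: 64A = 15 ⇒ A = 15/64.
General solution: y = C₁cos(8x) + C₂sin(8x) + 15/64.


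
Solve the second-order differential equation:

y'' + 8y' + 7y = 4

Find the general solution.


Characteristic roots of r² + 8r + 7 = 0 are -1, -7.
y_h = C₁e^(-x) + C₂e^(-7x).
Constant forcing; try y_p = A. Then 7A = 4 ⇒ A = 4/7.
General solution: y = C₁e^(-x) + C₂e^(-7x) + 4/7.


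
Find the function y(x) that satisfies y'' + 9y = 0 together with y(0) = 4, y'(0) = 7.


Characteristic roots of r² + 9 = 0 are ±3i, so y = C₁cos(3x) + C₂sin(3x).
Apply y(0) = 4: C₁ = 4. Differentiate and apply y'(0) = 7: 3·C₂ = 7, so C₂ = 7/3.
Particular solution: y = 4cos(3x) + (7/3)sin(3x).


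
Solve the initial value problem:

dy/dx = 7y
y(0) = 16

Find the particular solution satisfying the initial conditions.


General solution of y' = 7y is y = Ce^(7x).
Apply y(0) = 16: C = 16.
Particular solution: y = 16e^(7x).


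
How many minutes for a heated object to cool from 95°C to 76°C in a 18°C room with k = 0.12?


From T(t) = T_a + (T₀ - T_a)e^(-kt), set T(t) = 76:
(76 - 18) / (95 - 18) = e^(-0.12t), so t = -ln(0.753)/0.12 ≈ 2.4 minutes.


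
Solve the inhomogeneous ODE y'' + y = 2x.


Homogeneous: r² + 1 = 0 ⇒ r = ±1i, y_h = C₁cos(x) + C₂sin(x).
Polynomial forcing; try y_p = Ax + B. Then y_p'' + 1 y_p = 1(Ax + B) = 2x, so B = 0 and A = 2.
General solution: y = C₁cos(x) + C₂sin(x) + 2x.


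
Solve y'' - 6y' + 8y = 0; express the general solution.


Characteristic equation: r² - 6r + 8 = 0.
Factor: (r - 2)(r - 4) = 0 ⇒ r = 2, 4 (distinct real).
General solution: y = C₁e^(2x) + C₂e^(4x).


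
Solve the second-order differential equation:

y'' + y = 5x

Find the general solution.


Homogeneous: r² + 1 = 0 ⇒ r = ±1i, y_h = C₁cos(x) + C₂sin(x).
Polynomial forcing; try y_p = Ax + B. Then y_p'' + 1 y_p = 1(Ax + B) = 5x, so B = 0 and A = 5.
General solution: y = C₁cos(x) + C₂sin(x) + 5x.


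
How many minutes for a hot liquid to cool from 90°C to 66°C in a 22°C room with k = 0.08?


From T(t) = T_a + (T₀ - T_a)e^(-kt), set T(t) = 66:
(66 - 22) / (90 - 22) = e^(-0.08t), so t = -ln(0.647)/0.08 ≈ 5.4 minutes.


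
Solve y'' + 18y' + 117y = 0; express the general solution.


Characteristic equation: r² + 18r + 117 = 0.
Discriminant is negative; roots r = -9 ± 6i (complex conjugate pair).
General solution uses e^(α x)(C₁ cos(β x) + C₂ sin(β x)): y = e^(-9x)(C₁cos(6x) + C₂sin(6x)).


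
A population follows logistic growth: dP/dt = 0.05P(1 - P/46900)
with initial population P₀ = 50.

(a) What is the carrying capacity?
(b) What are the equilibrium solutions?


Logistic ODE dP/dt = 0.05P(1 - P/46900) has equilibria where dP/dt = 0, i.e. P = 0 or P = 46900.
The coefficient (1 - P/K) = 0 when P = K, identifying K = 46900 as the carrying capacity.
(a) K = 46900; (b) equilibria P = 0 and P = 46900.


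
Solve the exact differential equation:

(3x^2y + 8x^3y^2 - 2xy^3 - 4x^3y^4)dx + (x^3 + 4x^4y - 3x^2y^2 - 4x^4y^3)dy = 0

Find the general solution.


Check exactness: ∂M/∂y = 3x^2 + 16x^3y - 6xy^2 - 16x^3y^3 and ∂N/∂x = 3x^2 + 16x^3y - 6xy^2 - 16x^3y^3; equal, so the equation is exact.
Integrate M with respect to x (treating y as constant): ∫M dx = x^3y + 2x^4y^2 - x^2y^3 - x^4y^4 + h(y).
Differentiate w.r.t. y and set equal to N: all terms match, so h'(y) = 0 and h is a constant absorbed into C.
General solution: x^3y + 2x^4y^2 - x^2y^3 - x^4y^4 = C.


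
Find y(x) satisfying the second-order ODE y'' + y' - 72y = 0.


Characteristic equation: r² + r - 72 = 0.
Factor: (r + 9)(r - 8) = 0 ⇒ r = -9, 8 (distinct real).
General solution: y = C₁e^(-9x) + C₂e^(8x).


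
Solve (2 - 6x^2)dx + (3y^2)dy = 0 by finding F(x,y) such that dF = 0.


Check exactness: ∂M/∂y = 0 and ∂N/∂x = 0; equal, so the equation is exact.
Integrate M with respect to x (treating y as constant): ∫M dx = 2x - 2x^3 + h(y).
Differentiate w.r.t. y and set equal to N: the x-dependent terms already match, leaving h'(y) = 3y^2. Integrate: h(y) = y^3.
So F(x,y) = 2x - 2x^3 + y^3.
General solution: 2x - 2x^3 + y^3 = C.


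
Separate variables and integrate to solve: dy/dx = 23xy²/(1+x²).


Separate: dy/y² = 23x/(1+x²) dx.
Integrate LHS: ∫ dy/y² = -1/y.
Integrate RHS via u = 1+x²: (23/2)ln(1+x²) + C.
Result: -1/y = (23/2)ln(1+x²) + C.


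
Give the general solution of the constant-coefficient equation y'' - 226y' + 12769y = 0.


Characteristic equation: r² - 226r + 12769 = 0, i.e. (r - 113)² = 0.
Repeated root r = 113; include an x factor for the second linearly independent solution.
General solution: y = (C₁ + C₂x)e^(113x).


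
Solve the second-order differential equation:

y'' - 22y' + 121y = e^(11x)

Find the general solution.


Characteristic polynomial (r - 11)² = 0; repeated root r = 11.
y_h = (C₁ + C₂x)e^(11x). Forcing matches the repeated root (resonance), so try y_p = Ax² e^(11x).
Substitute and solve for A: 2A = 1, so A = 1/2.
General solution: y = (C₁ + C₂x + (1/2)x²)e^(11x).


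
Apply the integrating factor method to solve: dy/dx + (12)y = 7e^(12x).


P(x) = 12 ⇒ μ = e^(12x).
(μ y)' = 7e^(24x) ⇒ μ y = (7/24)e^(24x) + C.
Divide by μ: y = (7/24)e^(12x) + Ce^(-12x).


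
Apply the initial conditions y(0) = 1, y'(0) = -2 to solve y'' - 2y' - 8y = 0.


Characteristic roots of r² - 2r - 8 = 0 are 4, -2.
General solution y = c₁ e^(4x) + c₂ e^(-2x).
Apply y(0) = 1: c₁ + c₂ = 1. Apply y'(0) = -2: 4 c₁ - 2 c₂ = -2.
Solve: c₁ = 0, c₂ = 1.
Particular solution: y = 0e^(4x) + e^(-2x).


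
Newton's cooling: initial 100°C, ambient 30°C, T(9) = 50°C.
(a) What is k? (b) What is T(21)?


Newton's law: T(t) = T_a + (T₀ - T_a)e^(-kt).
(a) Use T(9) = 50: (50 - 30)/(100 - 30) = e^(-k·9), so k = -ln(0.286)/9 ≈ 0.1392.
(b) Apply k to t = 21: T(21) = 30 + (70)e^(-2.923) ≈ 33.8°C.


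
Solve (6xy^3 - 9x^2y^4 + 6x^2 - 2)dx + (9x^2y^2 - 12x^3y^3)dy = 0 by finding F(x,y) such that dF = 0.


Check exactness: ∂M/∂y = 18xy^2 - 36x^2y^3 and ∂N/∂x = 18xy^2 - 36x^2y^3; equal, so the equation is exact.
Integrate M with respect to x (treating y as constant): ∫M dx = 3x^2y^3 - 3x^3y^4 + 2x^3 - 2x + h(y).
Differentiate w.r.t. y and set equal to N: all terms match, so h'(y) = 0 and h is a constant absorbed into C.
General solution: 3x^2y^3 - 3x^3y^4 + 2x^3 - 2x = C.


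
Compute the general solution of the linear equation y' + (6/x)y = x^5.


P(x) = 6/x ⇒ μ = x^6.
(x^6 y)' = x^6·x^5 = x^11.
Integrate: x^6 y = x^12/(12) + C.
Solve for y: y = (1/12)x^6 + C/x^6.


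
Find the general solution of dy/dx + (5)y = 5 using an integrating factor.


P(x) = 5, Q(x) = 5; integrating factor μ = e^(5x).
(μ y)' = 5e^(5x) ⇒ μ y = e^(5x) + C.
Divide by μ: y = 1 + Ce^(-5x).


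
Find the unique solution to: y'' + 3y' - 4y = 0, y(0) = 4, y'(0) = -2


Characteristic roots of r² + 3r - 4 = 0 are 1, -4.
General solution y = c₁ e^(x) + c₂ e^(-4x).
Apply y(0) = 4: c₁ + c₂ = 4. Apply y'(0) = -2: 1 c₁ - 4 c₂ = -2.
Solve: c₁ = 14/5, c₂ = 6/5.
Particular solution: y = (14/5)e^(x) + (6/5)e^(-4x).


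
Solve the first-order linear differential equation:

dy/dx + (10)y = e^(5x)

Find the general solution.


P(x) = 10 ⇒ μ = e^(10x).
(μ y)' = e^(15x) ⇒ μ y = e^(15x)/15 + C.
Divide by μ: y = (1/15)e^(5x) + Ce^(-10x).


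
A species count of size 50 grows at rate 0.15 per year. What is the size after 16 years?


The ODE dP/dt = 0.15P has solution P(t) = P(0)e^(0.15t).
Substitute P(0) = 50 and t = 16: P(16) = 50 e^(2.40) ≈ 551.


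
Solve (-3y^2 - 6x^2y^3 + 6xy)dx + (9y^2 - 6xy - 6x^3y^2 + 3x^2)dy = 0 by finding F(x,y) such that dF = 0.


Check exactness: ∂M/∂y = -6y - 18x^2y^2 + 6x and ∂N/∂x = -6y - 18x^2y^2 + 6x; equal, so the equation is exact.
Integrate M with respect to x (treating y as constant): ∫M dx = -3xy^2 - 2x^3y^3 + 3x^2y + h(y).
Differentiate w.r.t. y and set equal to N: the x-dependent terms already match, leaving h'(y) = 9y^2. Integrate: h(y) = 3y^3.
So F(x,y) = 3y^3 - 3xy^2 - 2x^3y^3 + 3x^2y.
General solution: 3y^3 - 3xy^2 - 2x^3y^3 + 3x^2y = C.


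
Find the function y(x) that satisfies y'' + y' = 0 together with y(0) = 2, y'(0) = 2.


Characteristic roots of r² + r = 0 are 0, -1.
General solution y = c₁ + c₂ e^(-x).
Apply y(0) = 2: c₁ + c₂ = 2. Apply y'(0) = 2: 0 c₁ - 1 c₂ = 2.
Solve: c₁ = 4, c₂ = -2.
Particular solution: y = 4 - 2e^(-x).


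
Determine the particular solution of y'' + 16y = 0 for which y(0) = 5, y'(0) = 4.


Characteristic roots of r² + 16 = 0 are ±4i, so y = C₁cos(4x) + C₂sin(4x).
Apply y(0) = 5: C₁ = 5. Differentiate and apply y'(0) = 4: 4·C₂ = 4, so C₂ = 1.
Particular solution: y = 5cos(4x) + sin(4x).


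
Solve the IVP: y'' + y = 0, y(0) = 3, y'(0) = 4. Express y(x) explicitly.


Characteristic roots of r² + 1 = 0 are ±1i, so y = C₁cos(x) + C₂sin(x).
Apply y(0) = 3: C₁ = 3. Differentiate and apply y'(0) = 4: 1·C₂ = 4, so C₂ = 4.
Particular solution: y = 3cos(x) + 4sin(x).


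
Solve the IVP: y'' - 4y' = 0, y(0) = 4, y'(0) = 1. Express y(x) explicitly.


Characteristic roots of r² - 4r = 0 are 0, 4.
General solution y = c₁ + c₂ e^(4x).
Apply y(0) = 4: c₁ + c₂ = 4. Apply y'(0) = 1: 0 c₁ + 4 c₂ = 1.
Solve: c₁ = 15/4, c₂ = 1/4.
Particular solution: y = 15/4 + (1/4)e^(4x).


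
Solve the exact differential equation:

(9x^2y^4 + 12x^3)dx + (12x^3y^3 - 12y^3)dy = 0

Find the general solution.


Check exactness: ∂M/∂y = 36x^2y^3 and ∂N/∂x = 36x^2y^3; equal, so the equation is exact.
Integrate M with respect to x (treating y as constant): ∫M dx = 3x^3y^4 + 3x^4 + h(y).
Differentiate w.r.t. y and set equal to N: the x-dependent terms already match, leaving h'(y) = -12y^3. Integrate: h(y) = -3y^4.
So F(x,y) = 3x^3y^4 + 3x^4 - 3y^4.
General solution: 3x^3y^4 + 3x^4 - 3y^4 = C.


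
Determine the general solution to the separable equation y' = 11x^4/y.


Separate variables: y dy = 11x^4 dx.
Integrate both sides: y²/2 = (11/5)x^5 + C₀.
Multiply by 2: y² = (22/5)x^5 + C.


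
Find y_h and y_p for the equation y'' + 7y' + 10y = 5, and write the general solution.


Characteristic roots of r² + 7r + 10 = 0 are -2, -5.
y_h = C₁e^(-2x) + C₂e^(-5x).
Constant forcing; try y_p = A. Then 10A = 5 ⇒ A = 1/2.
General solution: y = C₁e^(-2x) + C₂e^(-5x) + 1/2.


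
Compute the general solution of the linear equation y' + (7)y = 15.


P(x) = 7, Q(x) = 15; integrating factor μ = e^(7x).
(μ y)' = 15e^(7x) ⇒ μ y = (15/7)e^(7x) + C.
Divide by μ: y = 15/7 + Ce^(-7x).


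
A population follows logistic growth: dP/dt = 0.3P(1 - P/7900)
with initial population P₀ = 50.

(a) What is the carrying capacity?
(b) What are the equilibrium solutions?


Logistic ODE dP/dt = 0.3P(1 - P/7900) has equilibria where dP/dt = 0, i.e. P = 0 or P = 7900.
The coefficient (1 - P/K) = 0 when P = K, identifying K = 7900 as the carrying capacity.
(a) K = 7900; (b) equilibria P = 0 and P = 7900.


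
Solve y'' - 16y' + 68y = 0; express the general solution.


Characteristic equation: r² - 16r + 68 = 0.
Discriminant is negative; roots r = 8 ± 2i (complex conjugate pair).
General solution uses e^(α x)(C₁ cos(β x) + C₂ sin(β x)): y = e^(8x)(C₁cos(2x) + C₂sin(2x)).


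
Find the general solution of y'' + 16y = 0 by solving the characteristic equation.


Characteristic equation: r² + 16 = 0.
Discriminant is negative; roots r = 0 ± 4i (complex conjugate pair).
General solution uses e^(α x)(C₁ cos(β x) + C₂ sin(β x)): y = C₁cos(4x) + C₂sin(4x).


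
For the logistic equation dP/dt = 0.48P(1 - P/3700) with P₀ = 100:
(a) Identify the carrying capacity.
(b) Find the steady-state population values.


Logistic ODE dP/dt = 0.48P(1 - P/3700) has equilibria where dP/dt = 0, i.e. P = 0 or P = 3700.
The coefficient (1 - P/K) = 0 when P = K, identifying K = 3700 as the carrying capacity.
(a) K = 3700; (b) equilibria P = 0 and P = 3700.


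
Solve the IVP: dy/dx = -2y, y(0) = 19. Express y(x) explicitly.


General solution of y' = -2y is y = Ce^(-2x).
Apply y(0) = 19: C = 19.
Particular solution: y = 19e^(-2x).


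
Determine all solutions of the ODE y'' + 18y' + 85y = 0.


Characteristic equation: r² + 18r + 85 = 0.
Discriminant is negative; roots r = -9 ± 2i (complex conjugate pair).
General solution uses e^(α x)(C₁ cos(β x) + C₂ sin(β x)): y = e^(-9x)(C₁cos(2x) + C₂sin(2x)).


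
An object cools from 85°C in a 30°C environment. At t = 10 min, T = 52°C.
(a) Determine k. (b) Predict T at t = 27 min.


Newton's law: T(t) = T_a + (T₀ - T_a)e^(-kt).
(a) Use T(10) = 52: (52 - 30)/(85 - 30) = e^(-k·10), so k = -ln(0.400)/10 ≈ 0.0916.
(b) Apply k to t = 27: T(27) = 30 + (55)e^(-2.474) ≈ 34.6°C.


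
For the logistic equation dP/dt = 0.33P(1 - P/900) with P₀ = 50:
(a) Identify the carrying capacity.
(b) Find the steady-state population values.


Logistic ODE dP/dt = 0.33P(1 - P/900) has equilibria where dP/dt = 0, i.e. P = 0 or P = 900.
The coefficient (1 - P/K) = 0 when P = K, identifying K = 900 as the carrying capacity.
(a) K = 900; (b) equilibria P = 0 and P = 900.


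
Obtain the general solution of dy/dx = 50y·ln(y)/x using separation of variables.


Separate: dy/[y ln(y)] = 50 dx/x.
Substitute u = ln(y): du/u = 50 dx/x.
Integrate: ln|ln(y)| = 50ln|x| + C₀, hence ln(y) = C·x^50.


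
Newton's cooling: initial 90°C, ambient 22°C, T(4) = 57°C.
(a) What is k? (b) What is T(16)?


Newton's law: T(t) = T_a + (T₀ - T_a)e^(-kt).
(a) Use T(4) = 57: (57 - 22)/(90 - 22) = e^(-k·4), so k = -ln(0.515)/4 ≈ 0.1660.
(b) Apply k to t = 16: T(16) = 22 + (68)e^(-2.657) ≈ 26.8°C.


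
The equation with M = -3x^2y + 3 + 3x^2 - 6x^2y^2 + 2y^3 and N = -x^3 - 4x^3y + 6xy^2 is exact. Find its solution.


Check exactness: ∂M/∂y = -3x^2 - 12x^2y + 6y^2 and ∂N/∂x = -3x^2 - 12x^2y + 6y^2; equal, so the equation is exact.
Integrate M with respect to x (treating y as constant): ∫M dx = -x^3y + 3x + x^3 - 2x^3y^2 + 2xy^3 + h(y).
Differentiate w.r.t. y and set equal to N: all terms match, so h'(y) = 0 and h is a constant absorbed into C.
General solution: -x^3y + 3x + x^3 - 2x^3y^2 + 2xy^3 = C.


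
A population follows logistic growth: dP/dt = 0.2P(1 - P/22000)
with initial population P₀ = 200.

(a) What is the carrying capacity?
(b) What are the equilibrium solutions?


Logistic ODE dP/dt = 0.2P(1 - P/22000) has equilibria where dP/dt = 0, i.e. P = 0 or P = 22000.
The coefficient (1 - P/K) = 0 when P = K, identifying K = 22000 as the carrying capacity.
(a) K = 22000; (b) equilibria P = 0 and P = 22000.


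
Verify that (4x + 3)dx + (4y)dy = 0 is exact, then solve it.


Check exactness: ∂M/∂y = 0 and ∂N/∂x = 0; equal, so the equation is exact.
Integrate M with respect to x (treating y as constant): ∫M dx = 2x^2 + 3x + h(y).
Differentiate w.r.t. y and set equal to N: the x-dependent terms already match, leaving h'(y) = 4y. Integrate: h(y) = 2y^2.
So F(x,y) = 2x^2 + 2y^2 + 3x.
General solution: 2x^2 + 2y^2 + 3x = C.


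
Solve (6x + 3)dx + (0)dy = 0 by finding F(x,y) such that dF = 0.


Check exactness: ∂M/∂y = 0 and ∂N/∂x = 0; equal, so the equation is exact.
Integrate M with respect to x (treating y as constant): ∫M dx = 3x^2 + 3x + h(y).
Differentiate w.r.t. y and set equal to N: all terms match, so h'(y) = 0 and h is a constant absorbed into C.
General solution: 3x^2 + 3x = C.


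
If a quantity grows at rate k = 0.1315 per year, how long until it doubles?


Exponential growth: P(t) = P₀ e^(0.1315t). Set P(t)/P₀ = 2: e^(0.1315t) = 2.
Solve: t = ln(2)/0.1315 ≈ 5.27 years.


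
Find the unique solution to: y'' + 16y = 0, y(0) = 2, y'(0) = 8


Characteristic roots of r² + 16 = 0 are ±4i, so y = C₁cos(4x) + C₂sin(4x).
Apply y(0) = 2: C₁ = 2. Differentiate and apply y'(0) = 8: 4·C₂ = 8, so C₂ = 2.
Particular solution: y = 2cos(4x) + 2sin(4x).


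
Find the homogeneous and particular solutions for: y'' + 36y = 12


Homogeneous part: r² + 36 = 0 ⇒ r = ±6i, so y_h = C₁cos(6x) + C₂sin(6x).
Try constant y_p = A; plug in: 36A = 12 ⇒ A = 1/3.
General solution: y = C₁cos(6x) + C₂sin(6x) + 1/3.


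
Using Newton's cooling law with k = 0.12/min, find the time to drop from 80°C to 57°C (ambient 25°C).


From T(t) = T_a + (T₀ - T_a)e^(-kt), set T(t) = 57:
(57 - 25) / (80 - 25) = e^(-0.12t), so t = -ln(0.582)/0.12 ≈ 4.5 minutes.


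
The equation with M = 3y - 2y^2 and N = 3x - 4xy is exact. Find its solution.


Check exactness: ∂M/∂y = 3 - 4y and ∂N/∂x = 3 - 4y; equal, so the equation is exact.
Integrate M with respect to x (treating y as constant): ∫M dx = 3xy - 2xy^2 + h(y).
Differentiate w.r.t. y and set equal to N: all terms match, so h'(y) = 0 and h is a constant absorbed into C.
General solution: 3xy - 2xy^2 = C.


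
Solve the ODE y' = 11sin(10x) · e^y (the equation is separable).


Separate: e^(-y) dy = 11sin(10x) dx.
Integrate: -e^(-y) = -(11/10)cos(10x) + C₀.
Rearrange: e^(-y) = (11/10)cos(10x) + C.


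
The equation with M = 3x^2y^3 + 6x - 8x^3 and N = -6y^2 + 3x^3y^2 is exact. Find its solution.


Check exactness: ∂M/∂y = 9x^2y^2 and ∂N/∂x = 9x^2y^2; equal, so the equation is exact.
Integrate M with respect to x (treating y as constant): ∫M dx = x^3y^3 + 3x^2 - 2x^4 + h(y).
Differentiate w.r.t. y and set equal to N: the x-dependent terms already match, leaving h'(y) = -6y^2. Integrate: h(y) = -2y^3.
So F(x,y) = -2y^3 + x^3y^3 + 3x^2 - 2x^4.
General solution: -2y^3 + x^3y^3 + 3x^2 - 2x^4 = C.


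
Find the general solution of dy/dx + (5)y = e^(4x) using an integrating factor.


P(x) = 5 ⇒ μ = e^(5x).
(μ y)' = e^(9x) ⇒ μ y = e^(9x)/9 + C.
Divide by μ: y = (1/9)e^(4x) + Ce^(-5x).


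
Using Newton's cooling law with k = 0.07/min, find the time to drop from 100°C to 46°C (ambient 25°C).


From T(t) = T_a + (T₀ - T_a)e^(-kt), set T(t) = 46:
(46 - 25) / (100 - 25) = e^(-0.07t), so t = -ln(0.280)/0.07 ≈ 18.2 minutes.


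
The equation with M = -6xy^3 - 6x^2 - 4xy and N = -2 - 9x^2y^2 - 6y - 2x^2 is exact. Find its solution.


Check exactness: ∂M/∂y = -18xy^2 - 4x and ∂N/∂x = -18xy^2 - 4x; equal, so the equation is exact.
Integrate M with respect to x (treating y as constant): ∫M dx = -3x^2y^3 - 2x^3 - 2x^2y + h(y).
Differentiate w.r.t. y and set equal to N: the x-dependent terms already match, leaving h'(y) = -2 - 6y. Integrate: h(y) = -2y - 3y^2.
So F(x,y) = -2y - 3x^2y^3 - 2x^3 - 3y^2 - 2x^2y.
General solution: -2y - 3x^2y^3 - 2x^3 - 3y^2 - 2x^2y = C.


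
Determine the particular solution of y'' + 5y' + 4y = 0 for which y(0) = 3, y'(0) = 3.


Characteristic roots of r² + 5r + 4 = 0 are -4, -1.
General solution y = c₁ e^(-4x) + c₂ e^(-x).
Apply y(0) = 3: c₁ + c₂ = 3. Apply y'(0) = 3: -4 c₁ - 1 c₂ = 3.
Solve: c₁ = -2, c₂ = 5.
Particular solution: y = -2e^(-4x) + 5e^(-x).


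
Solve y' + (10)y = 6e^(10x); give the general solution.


P(x) = 10 ⇒ μ = e^(10x).
(μ y)' = 6e^(20x) ⇒ μ y = (6/20)e^(20x) + C.
Divide by μ: y = (3/10)e^(10x) + Ce^(-10x).


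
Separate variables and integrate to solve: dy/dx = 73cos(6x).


g(y) = 1, so integrate directly: y = ∫ 73cos(6x) dx = (73/6)sin(6x) + C.


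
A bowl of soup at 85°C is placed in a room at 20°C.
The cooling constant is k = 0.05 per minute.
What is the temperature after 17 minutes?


Newton's law: dT/dt = -k(T - T_a) has solution T(t) = T_a + (T₀ - T_a)e^(-kt).
Plug in T_a = 20, T₀ = 85, k = 0.05, t = 17: T(17) = 20 + (65)e^(-0.85) ≈ 47.8°C.


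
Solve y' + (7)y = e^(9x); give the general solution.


P(x) = 7 ⇒ μ = e^(7x).
(μ y)' = e^(16x) ⇒ μ y = e^(16x)/16 + C.
Divide by μ: y = (1/16)e^(9x) + Ce^(-7x).


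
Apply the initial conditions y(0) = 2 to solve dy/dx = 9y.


General solution of y' = 9y is y = Ce^(9x).
Apply y(0) = 2: C = 2.
Particular solution: y = 2e^(9x).


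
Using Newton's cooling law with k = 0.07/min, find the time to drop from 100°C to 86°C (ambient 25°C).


From T(t) = T_a + (T₀ - T_a)e^(-kt), set T(t) = 86:
(86 - 25) / (100 - 25) = e^(-0.07t), so t = -ln(0.813)/0.07 ≈ 3.0 minutes.


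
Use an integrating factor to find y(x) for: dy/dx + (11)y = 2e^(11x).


P(x) = 11 ⇒ μ = e^(11x).
(μ y)' = 2e^(22x) ⇒ μ y = (2/22)e^(22x) + C.
Divide by μ: y = (1/11)e^(11x) + Ce^(-11x).


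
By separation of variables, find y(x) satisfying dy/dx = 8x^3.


Integrate both sides with respect to x: y = ∫ 8x^3 dx = 2x^4 + C.


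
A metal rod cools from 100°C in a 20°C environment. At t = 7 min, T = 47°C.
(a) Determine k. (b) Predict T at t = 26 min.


Newton's law: T(t) = T_a + (T₀ - T_a)e^(-kt).
(a) Use T(7) = 47: (47 - 20)/(100 - 20) = e^(-k·7), so k = -ln(0.338)/7 ≈ 0.1552.
(b) Apply k to t = 26: T(26) = 20 + (80)e^(-4.034) ≈ 21.4°C.


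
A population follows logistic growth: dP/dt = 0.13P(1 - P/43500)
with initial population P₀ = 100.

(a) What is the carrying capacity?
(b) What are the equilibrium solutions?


Logistic ODE dP/dt = 0.13P(1 - P/43500) has equilibria where dP/dt = 0, i.e. P = 0 or P = 43500.
The coefficient (1 - P/K) = 0 when P = K, identifying K = 43500 as the carrying capacity.
(a) K = 43500; (b) equilibria P = 0 and P = 43500.


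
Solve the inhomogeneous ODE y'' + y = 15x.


Homogeneous: r² + 1 = 0 ⇒ r = ±1i, y_h = C₁cos(x) + C₂sin(x).
Polynomial forcing; try y_p = Ax + B. Then y_p'' + 1 y_p = 1(Ax + B) = 15x, so B = 0 and A = 15.
General solution: y = C₁cos(x) + C₂sin(x) + 15x.


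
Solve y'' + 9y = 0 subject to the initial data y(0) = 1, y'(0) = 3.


Characteristic roots of r² + 9 = 0 are ±3i, so y = C₁cos(3x) + C₂sin(3x).
Apply y(0) = 1: C₁ = 1. Differentiate and apply y'(0) = 3: 3·C₂ = 3, so C₂ = 1.
Particular solution: y = cos(3x) + sin(3x).


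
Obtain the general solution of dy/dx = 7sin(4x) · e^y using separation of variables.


Separate: e^(-y) dy = 7sin(4x) dx.
Integrate: -e^(-y) = -(7/4)cos(4x) + C₀.
Rearrange: e^(-y) = (7/4)cos(4x) + C.


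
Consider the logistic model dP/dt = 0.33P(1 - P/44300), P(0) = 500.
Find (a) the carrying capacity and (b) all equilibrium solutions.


Logistic ODE dP/dt = 0.33P(1 - P/44300) has equilibria where dP/dt = 0, i.e. P = 0 or P = 44300.
The coefficient (1 - P/K) = 0 when P = K, identifying K = 44300 as the carrying capacity.
(a) K = 44300; (b) equilibria P = 0 and P = 44300.


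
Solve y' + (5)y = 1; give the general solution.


P(x) = 5, Q(x) = 1; integrating factor μ = e^(5x).
(μ y)' = e^(5x) ⇒ μ y = (1/5)e^(5x) + C.
Divide by μ: y = 1/5 + Ce^(-5x).


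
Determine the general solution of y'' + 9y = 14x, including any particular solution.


Homogeneous: r² + 9 = 0 ⇒ r = ±3i, y_h = C₁cos(3x) + C₂sin(3x).
Polynomial forcing; try y_p = Ax + B. Then y_p'' + 9 y_p = 9(Ax + B) = 14x, so B = 0 and A = 14/9.
General solution: y = C₁cos(3x) + C₂sin(3x) + (14/9)x.


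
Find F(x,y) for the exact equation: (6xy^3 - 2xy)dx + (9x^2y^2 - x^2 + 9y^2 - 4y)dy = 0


Check exactness: ∂M/∂y = 18xy^2 - 2x and ∂N/∂x = 18xy^2 - 2x; equal, so the equation is exact.
Integrate M with respect to x (treating y as constant): ∫M dx = 3x^2y^3 - x^2y + h(y).
Differentiate w.r.t. y and set equal to N: the x-dependent terms already match, leaving h'(y) = 9y^2 - 4y. Integrate: h(y) = 3y^3 - 2y^2.
So F(x,y) = 3x^2y^3 - x^2y + 3y^3 - 2y^2.
General solution: 3x^2y^3 - x^2y + 3y^3 - 2y^2 = C.


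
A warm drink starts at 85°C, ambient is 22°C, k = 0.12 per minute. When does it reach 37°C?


From T(t) = T_a + (T₀ - T_a)e^(-kt), set T(t) = 37:
(37 - 22) / (85 - 22) = e^(-0.12t), so t = -ln(0.238)/0.12 ≈ 12.0 minutes.


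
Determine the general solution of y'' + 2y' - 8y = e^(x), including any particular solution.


Characteristic roots of r² + 2r - 8 = 0 are 2, -4.
y_h = C₁e^(2x) + C₂e^(-4x).
Forcing exponent 1 is not a characteristic root; try y_p = Ae^(x).
Substitute: A·(1 + (2)·1 + (-8)) = A·-5 = 1, so A = -1/5.
General solution: y = C₁e^(2x) + C₂e^(-4x) - (1/5)e^(x).


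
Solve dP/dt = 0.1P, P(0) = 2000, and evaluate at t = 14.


The ODE dP/dt = 0.1P has solution P(t) = P(0)e^(0.1t).
Substitute P(0) = 2000 and t = 14: P(14) = 2000 e^(1.40) ≈ 8110.


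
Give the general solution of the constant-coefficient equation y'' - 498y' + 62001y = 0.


Characteristic equation: r² - 498r + 62001 = 0, i.e. (r - 249)² = 0.
Repeated root r = 249; include an x factor for the second linearly independent solution.
General solution: y = (C₁ + C₂x)e^(249x).


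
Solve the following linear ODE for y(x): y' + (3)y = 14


P(x) = 3, Q(x) = 14; integrating factor μ = e^(3x).
(μ y)' = 14e^(3x) ⇒ μ y = (14/3)e^(3x) + C.
Divide by μ: y = 14/3 + Ce^(-3x).


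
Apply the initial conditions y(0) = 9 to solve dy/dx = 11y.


General solution of y' = 11y is y = Ce^(11x).
Apply y(0) = 9: C = 9.
Particular solution: y = 9e^(11x).


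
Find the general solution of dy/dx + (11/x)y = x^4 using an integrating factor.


P(x) = 11/x ⇒ μ = x^11.
(x^11 y)' = x^15 ⇒ x^11 y = x^16/(16) + C.
Solve for y: y = (1/16)x^5 + C/x^11.


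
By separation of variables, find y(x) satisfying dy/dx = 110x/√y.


Separate: √y dy = 110x dx.
Integrate: (2/3)y^(3/2) = 55x² + C.


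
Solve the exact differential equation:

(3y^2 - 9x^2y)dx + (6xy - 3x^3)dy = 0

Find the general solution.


Check exactness: ∂M/∂y = 6y - 9x^2 and ∂N/∂x = 6y - 9x^2; equal, so the equation is exact.
Integrate M with respect to x (treating y as constant): ∫M dx = 3xy^2 - 3x^3y + h(y).
Differentiate w.r.t. y and set equal to N: all terms match, so h'(y) = 0 and h is a constant absorbed into C.
General solution: 3xy^2 - 3x^3y = C.


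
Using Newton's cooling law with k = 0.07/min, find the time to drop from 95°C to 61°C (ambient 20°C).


From T(t) = T_a + (T₀ - T_a)e^(-kt), set T(t) = 61:
(61 - 20) / (95 - 20) = e^(-0.07t), so t = -ln(0.547)/0.07 ≈ 8.6 minutes.


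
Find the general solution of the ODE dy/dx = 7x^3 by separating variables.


Integrate both sides with respect to x: y = ∫ 7x^3 dx = (7/4)x^4 + C.


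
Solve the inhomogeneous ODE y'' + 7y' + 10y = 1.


Characteristic roots of r² + 7r + 10 = 0 are -5, -2.
y_h = C₁e^(-5x) + C₂e^(-2x).
Forcing exponent 0 is not a characteristic root; try y_p = A.
Substitute: A·(0 + (7)·0 + (10)) = A·10 = 1, so A = 1/10.
General solution: y = C₁e^(-5x) + C₂e^(-2x) + 1/10.


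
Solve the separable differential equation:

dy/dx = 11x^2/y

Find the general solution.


Separate variables: y dy = 11x^2 dx.
Integrate both sides: y²/2 = (11/3)x^3 + C₀.
Multiply by 2: y² = (22/3)x^3 + C.


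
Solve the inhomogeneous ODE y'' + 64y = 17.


Homogeneous part: r² + 64 = 0 ⇒ r = ±8i, so y_h = C₁cos(8x) + C₂sin(8x).
Try constant y_p = A; plug in: 64A = 17 ⇒ A = 17/64.
General solution: y = C₁cos(8x) + C₂sin(8x) + 17/64.


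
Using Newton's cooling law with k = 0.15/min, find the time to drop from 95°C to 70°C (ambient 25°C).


From T(t) = T_a + (T₀ - T_a)e^(-kt), set T(t) = 70:
(70 - 25) / (95 - 25) = e^(-0.15t), so t = -ln(0.643)/0.15 ≈ 2.9 minutes.


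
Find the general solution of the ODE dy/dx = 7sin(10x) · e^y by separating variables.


Separate: e^(-y) dy = 7sin(10x) dx.
Integrate: -e^(-y) = -(7/10)cos(10x) + C₀.
Rearrange: e^(-y) = (7/10)cos(10x) + C.


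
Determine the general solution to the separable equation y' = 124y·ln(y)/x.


Separate: dy/[y ln(y)] = 124 dx/x.
Substitute u = ln(y): du/u = 124 dx/x.
Integrate: ln|ln(y)| = 124ln|x| + C₀, hence ln(y) = C·x^124.


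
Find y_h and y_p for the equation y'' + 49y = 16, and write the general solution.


Homogeneous part: r² + 49 = 0 ⇒ r = ±7i, so y_h = C₁cos(7x) + C₂sin(7x).
Try constant y_p = A; plug in: 49A = 16 ⇒ A = 16/49.
General solution: y = C₁cos(7x) + C₂sin(7x) + 16/49.


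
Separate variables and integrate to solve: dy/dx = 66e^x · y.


Separate variables: dy/y = 66e^x dx.
Integrate: ln|y| = 66e^x + C₀.
Exponentiate: y = Ce^(66e^x).


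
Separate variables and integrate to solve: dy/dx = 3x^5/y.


Separate variables: y dy = 3x^5 dx.
Integrate both sides: y²/2 = (1/2)x^6 + C₀.
Multiply by 2: y² = x^6 + C.


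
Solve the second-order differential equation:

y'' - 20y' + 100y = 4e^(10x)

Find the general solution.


Characteristic polynomial (r - 10)² = 0; repeated root r = 10.
y_h = (C₁ + C₂x)e^(10x). Forcing matches the repeated root (resonance), so try y_p = Ax² e^(10x).
Substitute and solve for A: 2A = 4, so A = 2.
General solution: y = (C₁ + C₂x + 2x²)e^(10x).


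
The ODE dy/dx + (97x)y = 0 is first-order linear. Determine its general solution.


P(x) = 97x ⇒ μ = e^((97/2)x²).
Q(x) = 0 so μ y is constant: y = Ce^(-(97/2)x²).


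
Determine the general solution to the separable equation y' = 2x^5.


Integrate both sides with respect to x: y = ∫ 2x^5 dx = (1/3)x^6 + C.


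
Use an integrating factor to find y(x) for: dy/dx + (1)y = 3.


P(x) = 1, Q(x) = 3; integrating factor μ = e^(x).
(μ y)' = 3e^(x) ⇒ μ y = 3e^(x) + C.
Divide by μ: y = 3 + Ce^(-x).


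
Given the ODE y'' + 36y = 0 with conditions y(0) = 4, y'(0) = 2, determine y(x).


Characteristic roots of r² + 36 = 0 are ±6i, so y = C₁cos(6x) + C₂sin(6x).
Apply y(0) = 4: C₁ = 4. Differentiate and apply y'(0) = 2: 6·C₂ = 2, so C₂ = 1/3.
Particular solution: y = 4cos(6x) + (1/3)sin(6x).


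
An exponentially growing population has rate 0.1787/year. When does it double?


Exponential growth: P(t) = P₀ e^(0.1787t). Set P(t)/P₀ = 2: e^(0.1787t) = 2.
Solve: t = ln(2)/0.1787 ≈ 3.88 years.
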